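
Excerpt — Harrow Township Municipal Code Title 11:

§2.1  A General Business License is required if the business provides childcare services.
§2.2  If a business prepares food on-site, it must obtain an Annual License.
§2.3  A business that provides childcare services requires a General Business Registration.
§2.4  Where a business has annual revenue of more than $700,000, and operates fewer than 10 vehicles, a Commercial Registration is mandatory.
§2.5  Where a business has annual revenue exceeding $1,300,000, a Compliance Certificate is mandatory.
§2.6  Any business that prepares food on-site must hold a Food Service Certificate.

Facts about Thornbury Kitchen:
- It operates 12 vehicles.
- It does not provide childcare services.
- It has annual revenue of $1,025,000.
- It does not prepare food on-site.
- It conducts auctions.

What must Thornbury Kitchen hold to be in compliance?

None

§2.1 does not provide childcare services → General Business License not required.
§2.2 does not prepare food on-site → Annual License not required.
§2.3 does not provide childcare services → General Business Registration not required.
§2.4 revenue $1,025,000 > $700,000; vehicles 12 ≥ 10 → Commercial Registration not required.
§2.5 revenue $1,025,000 ≤ $1,300,000 → Compliance Certificate not required.
§2.6 does not prepare food on-site → Food Service Certificate not required.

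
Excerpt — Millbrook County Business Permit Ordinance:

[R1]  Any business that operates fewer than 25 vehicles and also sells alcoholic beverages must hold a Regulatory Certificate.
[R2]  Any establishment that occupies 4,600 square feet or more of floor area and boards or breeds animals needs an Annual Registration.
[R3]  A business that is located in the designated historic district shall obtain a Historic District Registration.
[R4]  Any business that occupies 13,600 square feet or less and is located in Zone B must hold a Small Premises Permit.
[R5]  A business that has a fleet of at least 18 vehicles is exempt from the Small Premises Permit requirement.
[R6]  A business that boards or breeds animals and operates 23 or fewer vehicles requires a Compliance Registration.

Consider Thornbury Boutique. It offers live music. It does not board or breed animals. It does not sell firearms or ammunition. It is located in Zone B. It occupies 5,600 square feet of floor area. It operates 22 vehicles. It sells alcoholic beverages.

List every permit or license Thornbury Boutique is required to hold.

Regulatory Certificate

[R1] vehicles 22 < 25; sells alcoholic beverages → Regulatory Certificate required.
[R2] floor area 5,600 square feet ≥ 4,600 square feet; does not board or breed animals → Annual Registration not required.
[R3] is located in Zone B (not: is located in the designated historic district) → Historic District Registration not required.
[R4] floor area 5,600 square feet ≤ 13,600 square feet; is located in Zone B → Small Premises Permit required.
[R5] vehicles 22 ≥ 18 → exempt from Small Premises Permit.
[R6] does not board or breed animals; vehicles 22 ≤ 23 → Compliance Registration not required.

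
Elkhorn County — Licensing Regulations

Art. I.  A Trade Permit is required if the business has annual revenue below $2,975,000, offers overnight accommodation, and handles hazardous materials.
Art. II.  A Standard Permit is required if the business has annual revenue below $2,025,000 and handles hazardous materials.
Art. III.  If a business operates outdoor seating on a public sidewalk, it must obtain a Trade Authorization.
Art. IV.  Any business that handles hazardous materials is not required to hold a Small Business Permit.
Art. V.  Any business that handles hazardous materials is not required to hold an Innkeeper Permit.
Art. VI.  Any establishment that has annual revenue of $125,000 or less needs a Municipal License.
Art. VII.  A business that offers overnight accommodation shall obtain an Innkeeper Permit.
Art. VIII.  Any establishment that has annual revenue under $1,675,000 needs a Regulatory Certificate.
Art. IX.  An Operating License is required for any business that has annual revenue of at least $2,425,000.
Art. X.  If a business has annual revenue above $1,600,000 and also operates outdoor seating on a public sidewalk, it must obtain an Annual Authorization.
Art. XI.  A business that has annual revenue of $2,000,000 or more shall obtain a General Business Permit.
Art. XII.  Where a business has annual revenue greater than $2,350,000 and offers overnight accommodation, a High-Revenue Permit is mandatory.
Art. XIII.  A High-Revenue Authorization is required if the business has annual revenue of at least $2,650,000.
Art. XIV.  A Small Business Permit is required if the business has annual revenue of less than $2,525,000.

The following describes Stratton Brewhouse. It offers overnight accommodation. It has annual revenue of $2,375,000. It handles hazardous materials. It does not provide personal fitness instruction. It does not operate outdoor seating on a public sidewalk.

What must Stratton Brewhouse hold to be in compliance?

General Business Permit, High-Revenue Permit, Trade Permit

Art. I. revenue $2,375,000 < $2,975,000; offers overnight accommodation; handles hazardous materials → Trade Permit required.
Art. II. revenue $2,375,000 ≥ $2,025,000; handles hazardous materials → Standard Permit not required.
Art. III. does not operate outdoor seating on a public sidewalk → Trade Authorization not required.
Art. IV. handles hazardous materials → exempt from Small Business Permit.
Art. V. handles hazardous materials → exempt from Innkeeper Permit.
Art. VI. revenue $2,375,000 > $125,000 → Municipal License not required.
Art. VII. offers overnight accommodation → Innkeeper Permit required.
Art. VIII. revenue $2,375,000 ≥ $1,675,000 → Regulatory Certificate not required.
Art. IX. revenue $2,375,000 < $2,425,000 → Operating License not required.
Art. X. revenue $2,375,000 > $1,600,000; does not operate outdoor seating on a public sidewalk → Annual Authorization not required.
Art. XI. revenue $2,375,000 ≥ $2,000,000 → General Business Permit required.
Art. XII. revenue $2,375,000 > $2,350,000; offers overnight accommodation → High-Revenue Permit required.
Art. XIII. revenue $2,375,000 < $2,650,000 → High-Revenue Authorization not required.
Art. XIV. revenue $2,375,000 < $2,525,000 → Small Business Permit required.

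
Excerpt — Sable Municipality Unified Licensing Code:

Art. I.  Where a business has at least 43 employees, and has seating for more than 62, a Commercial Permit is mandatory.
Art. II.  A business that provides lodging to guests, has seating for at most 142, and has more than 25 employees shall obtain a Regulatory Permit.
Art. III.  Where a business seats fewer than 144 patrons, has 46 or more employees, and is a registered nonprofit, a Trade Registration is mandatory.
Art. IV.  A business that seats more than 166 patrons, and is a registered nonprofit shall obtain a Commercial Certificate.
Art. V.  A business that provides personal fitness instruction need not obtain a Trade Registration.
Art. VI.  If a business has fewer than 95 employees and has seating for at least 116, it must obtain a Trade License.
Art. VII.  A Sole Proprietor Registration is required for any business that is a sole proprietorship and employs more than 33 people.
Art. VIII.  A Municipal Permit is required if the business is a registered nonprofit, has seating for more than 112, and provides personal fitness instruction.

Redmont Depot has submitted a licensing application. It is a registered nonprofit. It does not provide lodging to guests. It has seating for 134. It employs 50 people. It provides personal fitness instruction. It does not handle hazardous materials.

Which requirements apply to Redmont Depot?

Art. I. employees 50 ≥ 43; seating 134 > 62 → Commercial Permit required.
Art. II. does not provide lodging to guests; seating 134 ≤ 142; employees 50 > 25 → Regulatory Permit not required.
Art. III. seating 134 < 144; employees 50 ≥ 46; is a registered nonprofit → Trade Registration required.
Art. IV. seating 134 ≤ 166; is a registered nonprofit → Commercial Certificate not required.
Art. V. provides personal fitness instruction → exempt from Trade Registration.
Art. VI. employees 50 < 95; seating 134 ≥ 116 → Trade License required.
Art. VII. is a registered nonprofit (not: is a sole proprietorship); employees 50 > 33 → Sole Proprietor Registration not required.
Art. VIII. is a registered nonprofit; seating 134 > 112; provides personal fitness instruction → Municipal Permit required.

Commercial Permit, Municipal Permit, Trade License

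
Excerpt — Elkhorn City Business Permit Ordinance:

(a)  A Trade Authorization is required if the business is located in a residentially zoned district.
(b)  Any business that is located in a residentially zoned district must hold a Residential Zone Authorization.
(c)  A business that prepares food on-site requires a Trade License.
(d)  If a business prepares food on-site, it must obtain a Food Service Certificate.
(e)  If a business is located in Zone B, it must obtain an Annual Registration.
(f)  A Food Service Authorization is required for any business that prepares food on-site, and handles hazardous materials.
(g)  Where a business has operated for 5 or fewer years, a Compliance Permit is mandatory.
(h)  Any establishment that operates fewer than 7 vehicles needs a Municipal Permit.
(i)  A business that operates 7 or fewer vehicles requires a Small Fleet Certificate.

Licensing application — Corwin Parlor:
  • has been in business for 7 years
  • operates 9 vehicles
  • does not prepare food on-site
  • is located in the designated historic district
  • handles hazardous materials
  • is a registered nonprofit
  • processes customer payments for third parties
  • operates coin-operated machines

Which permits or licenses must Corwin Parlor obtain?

None

(a) is located in the designated historic district (not: is located in a residentially zoned district) → Trade Authorization not required.
(b) is located in the designated historic district (not: is located in a residentially zoned district) → Residential Zone Authorization not required.
(c) does not prepare food on-site → Trade License not required.
(d) does not prepare food on-site → Food Service Certificate not required.
(e) is located in the designated historic district (not: is located in Zone B) → Annual Registration not required.
(f) does not prepare food on-site; handles hazardous materials → Food Service Authorization not required.
(g) years in business 7 > 5 → Compliance Permit not required.
(h) vehicles 9 ≥ 7 → Municipal Permit not required.
(i) vehicles 9 > 7 → Small Fleet Certificate not required.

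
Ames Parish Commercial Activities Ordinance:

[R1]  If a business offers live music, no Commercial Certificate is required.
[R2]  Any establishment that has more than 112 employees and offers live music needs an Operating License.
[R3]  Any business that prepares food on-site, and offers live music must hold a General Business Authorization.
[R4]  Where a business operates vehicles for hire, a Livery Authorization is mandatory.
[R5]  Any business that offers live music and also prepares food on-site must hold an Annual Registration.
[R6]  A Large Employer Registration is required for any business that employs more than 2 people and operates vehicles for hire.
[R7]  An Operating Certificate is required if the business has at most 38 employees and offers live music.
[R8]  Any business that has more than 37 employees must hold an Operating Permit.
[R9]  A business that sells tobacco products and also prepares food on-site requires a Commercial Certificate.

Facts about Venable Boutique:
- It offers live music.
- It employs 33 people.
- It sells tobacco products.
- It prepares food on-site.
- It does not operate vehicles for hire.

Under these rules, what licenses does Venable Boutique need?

[R1] offers live music → exempt from Commercial Certificate.
[R2] employees 33 ≤ 112; offers live music → Operating License not required.
[R3] prepares food on-site; offers live music → General Business Authorization required.
[R4] does not operate vehicles for hire → Livery Authorization not required.
[R5] offers live music; prepares food on-site → Annual Registration required.
[R6] employees 33 > 2; does not operate vehicles for hire → Large Employer Registration not required.
[R7] employees 33 ≤ 38; offers live music → Operating Certificate required.
[R8] employees 33 ≤ 37 → Operating Permit not required.
[R9] sells tobacco products; prepares food on-site → Commercial Certificate required.

Annual Registration, General Business Authorization, Operating Certificate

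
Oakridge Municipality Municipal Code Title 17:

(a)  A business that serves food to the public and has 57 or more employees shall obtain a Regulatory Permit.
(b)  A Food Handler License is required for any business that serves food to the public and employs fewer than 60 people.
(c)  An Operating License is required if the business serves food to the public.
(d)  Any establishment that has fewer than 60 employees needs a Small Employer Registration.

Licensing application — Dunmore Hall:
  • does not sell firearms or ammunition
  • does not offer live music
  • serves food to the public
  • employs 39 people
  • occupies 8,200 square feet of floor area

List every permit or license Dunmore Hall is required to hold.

(a) serves food to the public; employees 39 < 57 → Regulatory Permit not required.
(b) serves food to the public; employees 39 < 60 → Food Handler License required.
(c) serves food to the public → Operating License required.
(d) employees 39 < 60 → Small Employer Registration required.

Food Handler License, Operating License, Small Employer Registration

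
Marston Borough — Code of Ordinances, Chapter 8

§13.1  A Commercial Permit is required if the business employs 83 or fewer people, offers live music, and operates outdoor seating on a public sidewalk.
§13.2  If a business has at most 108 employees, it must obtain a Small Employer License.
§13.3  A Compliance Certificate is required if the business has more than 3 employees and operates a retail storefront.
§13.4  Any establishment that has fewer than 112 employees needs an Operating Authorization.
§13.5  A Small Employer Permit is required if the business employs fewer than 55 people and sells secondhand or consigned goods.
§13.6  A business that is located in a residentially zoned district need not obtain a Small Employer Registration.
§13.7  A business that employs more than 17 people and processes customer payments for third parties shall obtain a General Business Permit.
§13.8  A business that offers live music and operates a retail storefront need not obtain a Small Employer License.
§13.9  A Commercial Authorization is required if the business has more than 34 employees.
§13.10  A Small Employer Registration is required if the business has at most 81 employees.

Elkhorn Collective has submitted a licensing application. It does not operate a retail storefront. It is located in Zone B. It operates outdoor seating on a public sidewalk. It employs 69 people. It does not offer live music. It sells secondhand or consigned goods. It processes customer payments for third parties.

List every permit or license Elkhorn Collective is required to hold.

Commercial Authorization, General Business Permit, Operating Authorization, Small Employer License, Small Employer Registration

§13.1 employees 69 ≤ 83; does not offer live music; operates outdoor seating on a public sidewalk → Commercial Permit not required.
§13.2 employees 69 ≤ 108 → Small Employer License required.
§13.3 employees 69 > 3; does not operate a retail storefront → Compliance Certificate not required.
§13.4 employees 69 < 112 → Operating Authorization required.
§13.5 employees 69 ≥ 55; sells secondhand or consigned goods → Small Employer Permit not required.
§13.6 is located in Zone B (not: is located in a residentially zoned district) → Small Employer Registration exemption does not apply.
§13.7 employees 69 > 17; processes customer payments for third parties → General Business Permit required.
§13.8 does not offer live music; does not operate a retail storefront → Small Employer License exemption does not apply.
§13.9 employees 69 > 34 → Commercial Authorization required.
§13.10 employees 69 ≤ 81 → Small Employer Registration required.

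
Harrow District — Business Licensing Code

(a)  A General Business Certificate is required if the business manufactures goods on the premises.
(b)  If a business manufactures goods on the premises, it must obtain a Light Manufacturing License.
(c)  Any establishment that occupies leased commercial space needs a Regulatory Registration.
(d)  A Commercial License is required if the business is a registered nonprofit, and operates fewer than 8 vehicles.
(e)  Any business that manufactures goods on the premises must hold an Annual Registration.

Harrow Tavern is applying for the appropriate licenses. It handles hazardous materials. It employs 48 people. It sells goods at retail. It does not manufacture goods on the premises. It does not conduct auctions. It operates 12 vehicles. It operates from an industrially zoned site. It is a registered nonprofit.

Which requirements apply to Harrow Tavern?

None

(a) does not manufacture goods on the premises → General Business Certificate not required.
(b) does not manufacture goods on the premises → Light Manufacturing License not required.
(c) operates from an industrially zoned site (not: occupies leased commercial space) → Regulatory Registration not required.
(d) is a registered nonprofit; vehicles 12 ≥ 8 → Commercial License not required.
(e) does not manufacture goods on the premises → Annual Registration not required.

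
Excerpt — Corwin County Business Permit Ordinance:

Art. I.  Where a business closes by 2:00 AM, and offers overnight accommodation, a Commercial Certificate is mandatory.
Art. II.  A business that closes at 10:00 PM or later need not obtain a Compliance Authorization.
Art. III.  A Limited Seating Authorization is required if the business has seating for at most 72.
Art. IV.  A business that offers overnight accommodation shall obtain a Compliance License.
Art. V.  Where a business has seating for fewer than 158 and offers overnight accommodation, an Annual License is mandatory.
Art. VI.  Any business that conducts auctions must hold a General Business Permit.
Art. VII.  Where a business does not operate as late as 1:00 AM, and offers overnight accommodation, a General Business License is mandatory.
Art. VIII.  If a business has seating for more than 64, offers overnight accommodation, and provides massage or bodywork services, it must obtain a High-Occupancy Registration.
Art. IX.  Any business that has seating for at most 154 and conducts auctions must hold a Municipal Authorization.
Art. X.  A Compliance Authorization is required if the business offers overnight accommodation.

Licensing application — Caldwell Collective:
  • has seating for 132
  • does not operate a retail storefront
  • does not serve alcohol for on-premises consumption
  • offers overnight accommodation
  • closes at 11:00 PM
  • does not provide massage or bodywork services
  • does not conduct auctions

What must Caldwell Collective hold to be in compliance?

Annual License, Commercial Certificate, Compliance License, General Business License

Art. I. closes 11:00 PM, at/before 2:00 AM; offers overnight accommodation → Commercial Certificate required.
Art. II. closes 11:00 PM, after 10:00 PM → exempt from Compliance Authorization.
Art. III. seating 132 > 72 → Limited Seating Authorization not required.
Art. IV. offers overnight accommodation → Compliance License required.
Art. V. seating 132 < 158; offers overnight accommodation → Annual License required.
Art. VI. does not conduct auctions → General Business Permit not required.
Art. VII. closes 11:00 PM, at/before 1:00 AM; offers overnight accommodation → General Business License required.
Art. VIII. seating 132 > 64; offers overnight accommodation; does not provide massage or bodywork services → High-Occupancy Registration not required.
Art. IX. seating 132 ≤ 154; does not conduct auctions → Municipal Authorization not required.
Art. X. offers overnight accommodation → Compliance Authorization required.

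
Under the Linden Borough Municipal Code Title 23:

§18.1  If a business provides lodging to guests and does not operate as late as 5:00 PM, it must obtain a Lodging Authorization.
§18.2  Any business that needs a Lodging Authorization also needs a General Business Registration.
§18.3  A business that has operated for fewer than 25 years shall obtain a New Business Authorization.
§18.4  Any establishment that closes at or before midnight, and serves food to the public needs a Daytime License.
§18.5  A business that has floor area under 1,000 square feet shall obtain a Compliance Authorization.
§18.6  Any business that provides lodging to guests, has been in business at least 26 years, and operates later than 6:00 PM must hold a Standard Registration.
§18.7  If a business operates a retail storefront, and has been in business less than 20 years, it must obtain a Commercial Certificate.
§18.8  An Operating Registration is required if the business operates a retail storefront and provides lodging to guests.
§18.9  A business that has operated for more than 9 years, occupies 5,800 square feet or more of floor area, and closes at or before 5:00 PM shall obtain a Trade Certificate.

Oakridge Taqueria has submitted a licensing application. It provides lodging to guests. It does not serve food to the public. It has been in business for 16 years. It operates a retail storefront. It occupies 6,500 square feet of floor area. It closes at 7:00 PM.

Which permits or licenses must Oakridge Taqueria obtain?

Commercial Certificate, New Business Authorization, Operating Registration

§18.1 provides lodging to guests; closes 7:00 PM, after 5:00 PM → Lodging Authorization not required.
§18.2 Lodging Authorization is not required → no effect.
§18.3 years in business 16 < 25 → New Business Authorization required.
§18.4 closes 7:00 PM, at/before midnight; does not serve food to the public → Daytime License not required.
§18.5 floor area 6,500 square feet ≥ 1,000 square feet → Compliance Authorization not required.
§18.6 provides lodging to guests; years in business 16 < 26; closes 7:00 PM, after 6:00 PM → Standard Registration not required.
§18.7 operates a retail storefront; years in business 16 < 20 → Commercial Certificate required.
§18.8 operates a retail storefront; provides lodging to guests → Operating Registration required.
§18.9 years in business 16 > 9; floor area 6,500 square feet ≥ 5,800 square feet; closes 7:00 PM, after 5:00 PM → Trade Certificate not required.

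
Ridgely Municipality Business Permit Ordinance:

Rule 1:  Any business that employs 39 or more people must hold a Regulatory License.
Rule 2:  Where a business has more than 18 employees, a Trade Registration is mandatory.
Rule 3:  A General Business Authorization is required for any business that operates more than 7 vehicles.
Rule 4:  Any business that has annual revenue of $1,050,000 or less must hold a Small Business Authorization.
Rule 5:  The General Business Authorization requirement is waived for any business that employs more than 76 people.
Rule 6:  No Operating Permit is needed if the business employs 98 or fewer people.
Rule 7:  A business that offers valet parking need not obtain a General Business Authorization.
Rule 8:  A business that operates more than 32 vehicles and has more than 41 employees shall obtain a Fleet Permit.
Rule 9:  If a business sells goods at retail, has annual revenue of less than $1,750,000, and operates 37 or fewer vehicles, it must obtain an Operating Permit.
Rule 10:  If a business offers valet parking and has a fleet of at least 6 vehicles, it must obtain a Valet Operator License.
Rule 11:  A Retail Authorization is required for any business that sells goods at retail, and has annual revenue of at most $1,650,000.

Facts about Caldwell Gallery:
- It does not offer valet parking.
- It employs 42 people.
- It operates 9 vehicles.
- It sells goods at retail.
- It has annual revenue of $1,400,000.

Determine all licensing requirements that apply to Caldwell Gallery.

Rule 1: employees 42 ≥ 39 → Regulatory License required.
Rule 2: employees 42 > 18 → Trade Registration required.
Rule 3: vehicles 9 > 7 → General Business Authorization required.
Rule 4: revenue $1,400,000 > $1,050,000 → Small Business Authorization not required.
Rule 5: employees 42 ≤ 76 → General Business Authorization exemption does not apply.
Rule 6: employees 42 ≤ 98 → exempt from Operating Permit.
Rule 7: does not offer valet parking → General Business Authorization exemption does not apply.
Rule 8: vehicles 9 ≤ 32; employees 42 > 41 → Fleet Permit not required.
Rule 9: sells goods at retail; revenue $1,400,000 < $1,750,000; vehicles 9 ≤ 37 → Operating Permit required.
Rule 10: does not offer valet parking; vehicles 9 ≥ 6 → Valet Operator License not required.
Rule 11: sells goods at retail; revenue $1,400,000 ≤ $1,650,000 → Retail Authorization required.

General Business Authorization, Regulatory License, Retail Authorization, Trade Registration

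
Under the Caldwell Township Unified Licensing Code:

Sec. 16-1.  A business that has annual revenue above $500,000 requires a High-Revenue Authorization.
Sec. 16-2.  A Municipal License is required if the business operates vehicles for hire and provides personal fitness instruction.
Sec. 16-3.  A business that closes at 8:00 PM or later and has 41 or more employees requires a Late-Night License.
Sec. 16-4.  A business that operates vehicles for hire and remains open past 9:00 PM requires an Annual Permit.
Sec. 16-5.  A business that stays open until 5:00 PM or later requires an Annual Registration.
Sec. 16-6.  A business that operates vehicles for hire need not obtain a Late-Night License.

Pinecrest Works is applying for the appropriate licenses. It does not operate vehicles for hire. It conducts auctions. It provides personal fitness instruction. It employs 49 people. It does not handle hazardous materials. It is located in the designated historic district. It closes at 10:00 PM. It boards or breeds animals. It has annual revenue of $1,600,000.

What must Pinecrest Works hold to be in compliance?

Annual Registration, High-Revenue Authorization, Late-Night License

Sec. 16-1. revenue $1,600,000 > $500,000 → High-Revenue Authorization required.
Sec. 16-2. does not operate vehicles for hire; provides personal fitness instruction → Municipal License not required.
Sec. 16-3. closes 10:00 PM, after 8:00 PM; employees 49 ≥ 41 → Late-Night License required.
Sec. 16-4. does not operate vehicles for hire; closes 10:00 PM, after 9:00 PM → Annual Permit not required.
Sec. 16-5. closes 10:00 PM, after 5:00 PM → Annual Registration required.
Sec. 16-6. does not operate vehicles for hire → Late-Night License exemption does not apply.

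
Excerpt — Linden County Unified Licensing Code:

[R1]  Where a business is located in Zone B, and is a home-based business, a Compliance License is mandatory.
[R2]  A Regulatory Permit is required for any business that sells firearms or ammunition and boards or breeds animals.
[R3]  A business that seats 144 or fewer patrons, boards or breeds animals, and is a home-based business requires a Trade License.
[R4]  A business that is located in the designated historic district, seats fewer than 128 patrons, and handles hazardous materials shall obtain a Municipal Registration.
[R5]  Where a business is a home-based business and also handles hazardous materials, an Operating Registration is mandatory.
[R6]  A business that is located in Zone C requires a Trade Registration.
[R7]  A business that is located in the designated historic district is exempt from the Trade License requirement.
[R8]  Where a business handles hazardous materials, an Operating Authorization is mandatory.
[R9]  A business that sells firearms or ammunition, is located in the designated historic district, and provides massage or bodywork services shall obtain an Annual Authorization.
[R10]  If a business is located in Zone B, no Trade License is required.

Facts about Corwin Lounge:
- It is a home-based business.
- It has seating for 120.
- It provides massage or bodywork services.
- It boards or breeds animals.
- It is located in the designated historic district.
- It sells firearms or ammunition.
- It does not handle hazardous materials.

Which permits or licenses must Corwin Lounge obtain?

Annual Authorization, Regulatory Permit

[R1] is located in the designated historic district (not: is located in Zone B); is a home-based business → Compliance License not required.
[R2] sells firearms or ammunition; boards or breeds animals → Regulatory Permit required.
[R3] seating 120 ≤ 144; boards or breeds animals; is a home-based business → Trade License required.
[R4] is located in the designated historic district; seating 120 < 128; does not handle hazardous materials → Municipal Registration not required.
[R5] is a home-based business; does not handle hazardous materials → Operating Registration not required.
[R6] is located in the designated historic district (not: is located in Zone C) → Trade Registration not required.
[R7] is located in the designated historic district → exempt from Trade License.
[R8] does not handle hazardous materials → Operating Authorization not required.
[R9] sells firearms or ammunition; is located in the designated historic district; provides massage or bodywork services → Annual Authorization required.
[R10] is located in the designated historic district (not: is located in Zone B) → Trade License exemption does not apply.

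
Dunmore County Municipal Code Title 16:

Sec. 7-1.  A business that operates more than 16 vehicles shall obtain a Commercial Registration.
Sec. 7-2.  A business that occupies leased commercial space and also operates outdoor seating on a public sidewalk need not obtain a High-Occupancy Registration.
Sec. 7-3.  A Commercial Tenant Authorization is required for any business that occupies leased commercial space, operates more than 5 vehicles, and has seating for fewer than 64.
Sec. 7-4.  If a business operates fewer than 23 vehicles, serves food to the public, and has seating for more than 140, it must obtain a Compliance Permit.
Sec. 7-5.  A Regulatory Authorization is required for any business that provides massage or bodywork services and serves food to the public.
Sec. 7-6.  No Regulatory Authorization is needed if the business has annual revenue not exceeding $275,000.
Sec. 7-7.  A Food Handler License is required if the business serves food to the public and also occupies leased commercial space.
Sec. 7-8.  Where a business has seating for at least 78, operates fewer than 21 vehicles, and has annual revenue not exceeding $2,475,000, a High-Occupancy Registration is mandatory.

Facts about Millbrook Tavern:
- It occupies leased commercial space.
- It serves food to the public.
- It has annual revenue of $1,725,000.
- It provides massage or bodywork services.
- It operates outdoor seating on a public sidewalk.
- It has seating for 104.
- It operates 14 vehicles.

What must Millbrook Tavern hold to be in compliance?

Sec. 7-1. vehicles 14 ≤ 16 → Commercial Registration not required.
Sec. 7-2. occupies leased commercial space; operates outdoor seating on a public sidewalk → exempt from High-Occupancy Registration.
Sec. 7-3. occupies leased commercial space; vehicles 14 > 5; seating 104 ≥ 64 → Commercial Tenant Authorization not required.
Sec. 7-4. vehicles 14 < 23; serves food to the public; seating 104 ≤ 140 → Compliance Permit not required.
Sec. 7-5. provides massage or bodywork services; serves food to the public → Regulatory Authorization required.
Sec. 7-6. revenue $1,725,000 > $275,000 → Regulatory Authorization exemption does not apply.
Sec. 7-7. serves food to the public; occupies leased commercial space → Food Handler License required.
Sec. 7-8. seating 104 ≥ 78; vehicles 14 < 21; revenue $1,725,000 ≤ $2,475,000 → High-Occupancy Registration required.

Food Handler License, Regulatory Authorization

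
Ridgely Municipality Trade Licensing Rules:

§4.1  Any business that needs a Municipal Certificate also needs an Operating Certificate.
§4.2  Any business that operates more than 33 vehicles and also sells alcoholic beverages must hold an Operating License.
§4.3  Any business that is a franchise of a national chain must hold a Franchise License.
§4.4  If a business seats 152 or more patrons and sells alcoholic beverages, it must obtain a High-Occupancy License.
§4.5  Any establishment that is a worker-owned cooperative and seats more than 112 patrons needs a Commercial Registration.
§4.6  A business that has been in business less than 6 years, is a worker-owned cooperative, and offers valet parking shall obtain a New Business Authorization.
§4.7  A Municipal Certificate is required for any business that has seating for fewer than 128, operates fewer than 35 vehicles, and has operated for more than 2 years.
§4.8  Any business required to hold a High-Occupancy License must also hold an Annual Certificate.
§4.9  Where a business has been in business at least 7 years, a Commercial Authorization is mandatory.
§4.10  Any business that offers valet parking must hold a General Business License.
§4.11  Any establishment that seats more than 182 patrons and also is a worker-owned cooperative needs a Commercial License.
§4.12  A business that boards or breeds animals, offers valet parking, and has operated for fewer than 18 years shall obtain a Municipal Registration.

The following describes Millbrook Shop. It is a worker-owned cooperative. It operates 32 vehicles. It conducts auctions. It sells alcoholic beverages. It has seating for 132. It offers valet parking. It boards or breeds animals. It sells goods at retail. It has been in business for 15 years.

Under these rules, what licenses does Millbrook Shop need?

Commercial Authorization, Commercial Registration, General Business License, Municipal Registration

§4.1 Municipal Certificate is not required → no effect.
§4.2 vehicles 32 ≤ 33; sells alcoholic beverages → Operating License not required.
§4.3 is a worker-owned cooperative (not: is a franchise of a national chain) → Franchise License not required.
§4.4 seating 132 < 152; sells alcoholic beverages → High-Occupancy License not required.
§4.5 is a worker-owned cooperative; seating 132 > 112 → Commercial Registration required.
§4.6 years in business 15 ≥ 6; is a worker-owned cooperative; offers valet parking → New Business Authorization not required.
§4.7 seating 132 ≥ 128; vehicles 32 < 35; years in business 15 > 2 → Municipal Certificate not required.
§4.8 High-Occupancy License is not required → no effect.
§4.9 years in business 15 ≥ 7 → Commercial Authorization required.
§4.10 offers valet parking → General Business License required.
§4.11 seating 132 ≤ 182; is a worker-owned cooperative → Commercial License not required.
§4.12 boards or breeds animals; offers valet parking; years in business 15 < 18 → Municipal Registration required.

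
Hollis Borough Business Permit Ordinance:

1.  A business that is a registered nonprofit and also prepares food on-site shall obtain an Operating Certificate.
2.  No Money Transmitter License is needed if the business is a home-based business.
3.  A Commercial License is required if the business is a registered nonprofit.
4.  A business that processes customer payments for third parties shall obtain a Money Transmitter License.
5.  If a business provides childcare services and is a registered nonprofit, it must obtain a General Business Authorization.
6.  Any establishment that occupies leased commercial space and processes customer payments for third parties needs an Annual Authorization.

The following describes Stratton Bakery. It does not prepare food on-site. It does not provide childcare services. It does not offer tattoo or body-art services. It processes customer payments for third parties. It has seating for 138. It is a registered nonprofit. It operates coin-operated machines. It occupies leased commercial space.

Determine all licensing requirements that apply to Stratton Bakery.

1. is a registered nonprofit; does not prepare food on-site → Operating Certificate not required.
2. occupies leased commercial space (not: is a home-based business) → Money Transmitter License exemption does not apply.
3. is a registered nonprofit → Commercial License required.
4. processes customer payments for third parties → Money Transmitter License required.
5. does not provide childcare services; is a registered nonprofit → General Business Authorization not required.
6. occupies leased commercial space; processes customer payments for third parties → Annual Authorization required.

Annual Authorization, Commercial License, Money Transmitter License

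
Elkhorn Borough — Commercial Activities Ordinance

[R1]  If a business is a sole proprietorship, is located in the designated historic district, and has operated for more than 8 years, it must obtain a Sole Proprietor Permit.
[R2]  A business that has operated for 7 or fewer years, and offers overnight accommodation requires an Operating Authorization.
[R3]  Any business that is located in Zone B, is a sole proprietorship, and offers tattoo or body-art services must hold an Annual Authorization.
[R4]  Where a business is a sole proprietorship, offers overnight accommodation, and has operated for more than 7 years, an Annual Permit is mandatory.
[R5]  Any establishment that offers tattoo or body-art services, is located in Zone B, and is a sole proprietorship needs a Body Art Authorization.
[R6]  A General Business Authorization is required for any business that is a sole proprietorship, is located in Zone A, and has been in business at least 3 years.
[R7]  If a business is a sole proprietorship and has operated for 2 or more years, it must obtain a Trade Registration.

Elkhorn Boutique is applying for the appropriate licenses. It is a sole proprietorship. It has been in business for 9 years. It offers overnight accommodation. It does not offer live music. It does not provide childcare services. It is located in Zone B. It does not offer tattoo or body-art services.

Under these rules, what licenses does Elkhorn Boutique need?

[R1] is a sole proprietorship; is located in Zone B (not: is located in the designated historic district); years in business 9 > 8 → Sole Proprietor Permit not required.
[R2] years in business 9 > 7; offers overnight accommodation → Operating Authorization not required.
[R3] is located in Zone B; is a sole proprietorship; does not offer tattoo or body-art services → Annual Authorization not required.
[R4] is a sole proprietorship; offers overnight accommodation; years in business 9 > 7 → Annual Permit required.
[R5] does not offer tattoo or body-art services; is located in Zone B; is a sole proprietorship → Body Art Authorization not required.
[R6] is a sole proprietorship; is located in Zone B (not: is located in Zone A); years in business 9 ≥ 3 → General Business Authorization not required.
[R7] is a sole proprietorship; years in business 9 ≥ 2 → Trade Registration required.

Annual Permit, Trade Registration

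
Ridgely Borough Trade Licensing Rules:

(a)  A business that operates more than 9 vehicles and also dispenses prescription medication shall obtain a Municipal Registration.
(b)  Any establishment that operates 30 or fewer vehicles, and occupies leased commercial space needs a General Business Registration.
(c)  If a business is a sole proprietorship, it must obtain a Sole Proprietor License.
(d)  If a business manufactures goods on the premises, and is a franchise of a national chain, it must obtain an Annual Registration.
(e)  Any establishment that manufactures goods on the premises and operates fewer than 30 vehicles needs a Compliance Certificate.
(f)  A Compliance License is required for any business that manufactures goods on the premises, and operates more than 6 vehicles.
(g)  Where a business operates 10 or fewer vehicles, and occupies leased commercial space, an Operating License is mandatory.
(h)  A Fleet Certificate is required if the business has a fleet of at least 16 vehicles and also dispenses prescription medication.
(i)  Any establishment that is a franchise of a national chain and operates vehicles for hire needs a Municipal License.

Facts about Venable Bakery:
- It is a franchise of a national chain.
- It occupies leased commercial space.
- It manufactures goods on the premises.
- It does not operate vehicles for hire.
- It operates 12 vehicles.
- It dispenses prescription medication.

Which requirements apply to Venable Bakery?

Annual Registration, Compliance Certificate, Compliance License, General Business Registration, Municipal Registration

(a) vehicles 12 > 9; dispenses prescription medication → Municipal Registration required.
(b) vehicles 12 ≤ 30; occupies leased commercial space → General Business Registration required.
(c) is a franchise of a national chain (not: is a sole proprietorship) → Sole Proprietor License not required.
(d) manufactures goods on the premises; is a franchise of a national chain → Annual Registration required.
(e) manufactures goods on the premises; vehicles 12 < 30 → Compliance Certificate required.
(f) manufactures goods on the premises; vehicles 12 > 6 → Compliance License required.
(g) vehicles 12 > 10; occupies leased commercial space → Operating License not required.
(h) vehicles 12 < 16; dispenses prescription medication → Fleet Certificate not required.
(i) is a franchise of a national chain; does not operate vehicles for hire → Municipal License not required.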